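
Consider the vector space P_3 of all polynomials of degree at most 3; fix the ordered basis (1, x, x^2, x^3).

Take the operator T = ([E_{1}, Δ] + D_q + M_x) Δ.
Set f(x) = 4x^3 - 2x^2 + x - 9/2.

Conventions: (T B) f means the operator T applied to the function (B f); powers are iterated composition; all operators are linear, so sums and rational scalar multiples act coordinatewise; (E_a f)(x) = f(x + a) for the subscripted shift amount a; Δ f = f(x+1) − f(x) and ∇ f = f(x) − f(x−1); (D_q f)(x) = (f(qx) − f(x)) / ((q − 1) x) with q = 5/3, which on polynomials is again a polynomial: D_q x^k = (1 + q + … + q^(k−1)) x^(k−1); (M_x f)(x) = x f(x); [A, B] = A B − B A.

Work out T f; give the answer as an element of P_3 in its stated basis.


the result is g(x) = 12x^3 + 8x^2 + 35x + 8

Δ f = 12x^2 + 8x + 3
Δ Δ f = 24x + 20
E_{1} Δ Δ f = 24x + 44
E_{1} Δ f = 12x^2 + 32x + 23
Δ E_{1} Δ f = 24x + 44
[E_{1}, Δ] Δ f = 0
D_q Δ f = 32x + 8
M_x Δ f = 12x^3 + 8x^2 + 3x
([E_{1}, Δ] + D_q + M_x) Δ f = 12x^3 + 8x^2 + 35x + 8


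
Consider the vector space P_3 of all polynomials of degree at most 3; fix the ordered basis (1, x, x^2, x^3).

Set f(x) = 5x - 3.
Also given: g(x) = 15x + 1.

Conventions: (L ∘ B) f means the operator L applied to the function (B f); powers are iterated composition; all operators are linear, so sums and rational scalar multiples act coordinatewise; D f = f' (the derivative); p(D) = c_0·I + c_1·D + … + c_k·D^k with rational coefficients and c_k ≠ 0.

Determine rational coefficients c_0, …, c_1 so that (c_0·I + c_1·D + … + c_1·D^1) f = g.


D^0 f = 5x - 3
D^1 f = 5
matching coefficients of g against c_0 f + c_1 Df + … from the top degree down determines the c_i
solution: c_0 = 3, c_1 = 2

p(D) = 3·I + 2·D, i.e. c_0 = 3, c_1 = 2


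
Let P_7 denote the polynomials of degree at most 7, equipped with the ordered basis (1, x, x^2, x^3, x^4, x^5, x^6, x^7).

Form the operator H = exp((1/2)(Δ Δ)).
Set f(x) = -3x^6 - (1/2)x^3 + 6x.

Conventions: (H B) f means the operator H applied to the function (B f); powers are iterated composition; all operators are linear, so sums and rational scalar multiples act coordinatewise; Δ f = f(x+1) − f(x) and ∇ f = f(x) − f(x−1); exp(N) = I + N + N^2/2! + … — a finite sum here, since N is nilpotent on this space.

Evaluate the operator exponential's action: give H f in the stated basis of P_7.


order-1 term: -45x^4 - 180x^3 - 315x^2 - (543/2)x - 189/2
order-2 term: -135x^2 - 540x - 585
order-3 term: -45
the series for exp((1/2)(Δ Δ)) f terminates at order 3
exp((1/2)(Δ Δ)) f = -3x^6 - 45x^4 - (361/2)x^3 - 450x^2 - (1611/2)x - 1449/2

the result is g(x) = -3x^6 - 45x^4 - (361/2)x^3 - 450x^2 - (1611/2)x - 1449/2


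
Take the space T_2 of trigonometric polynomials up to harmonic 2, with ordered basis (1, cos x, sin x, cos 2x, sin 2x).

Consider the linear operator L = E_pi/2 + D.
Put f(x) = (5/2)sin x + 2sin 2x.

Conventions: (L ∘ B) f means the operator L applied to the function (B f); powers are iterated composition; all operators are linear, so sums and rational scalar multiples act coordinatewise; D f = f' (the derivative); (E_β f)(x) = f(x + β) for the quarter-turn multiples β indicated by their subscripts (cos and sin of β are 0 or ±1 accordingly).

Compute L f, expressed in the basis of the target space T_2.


E_pi/2 f = (5/2)cos x - 2sin 2x
D f = (5/2)cos x + 4cos 2x
(E_pi/2 + D) f = 5cos x + 4cos 2x - 2sin 2x

the image equals g(x) = 5cos x + 4cos 2x - 2sin 2x


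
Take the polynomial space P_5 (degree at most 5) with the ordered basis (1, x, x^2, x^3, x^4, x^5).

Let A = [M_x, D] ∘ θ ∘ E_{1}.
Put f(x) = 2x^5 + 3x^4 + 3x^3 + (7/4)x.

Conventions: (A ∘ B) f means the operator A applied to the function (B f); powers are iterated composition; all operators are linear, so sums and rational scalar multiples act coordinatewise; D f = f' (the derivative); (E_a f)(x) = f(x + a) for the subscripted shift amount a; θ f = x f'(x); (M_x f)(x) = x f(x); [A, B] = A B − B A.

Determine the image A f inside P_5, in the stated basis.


the image equals g(x) = -10x^5 - 52x^4 - 105x^3 - 94x^2 - (131/4)x

E_{1} f = 2x^5 + 13x^4 + 35x^3 + 47x^2 + (131/4)x + 39/4
θ E_{1} f = 10x^5 + 52x^4 + 105x^3 + 94x^2 + (131/4)x
D θ E_{1} f = 50x^4 + 208x^3 + 315x^2 + 188x + 131/4
M_x D θ E_{1} f = 50x^5 + 208x^4 + 315x^3 + 188x^2 + (131/4)x
M_x θ E_{1} f = 10x^6 + 52x^5 + 105x^4 + 94x^3 + (131/4)x^2
D M_x θ E_{1} f = 60x^5 + 260x^4 + 420x^3 + 282x^2 + (131/2)x
[M_x, D] θ E_{1} f = -10x^5 - 52x^4 - 105x^3 - 94x^2 - (131/4)x


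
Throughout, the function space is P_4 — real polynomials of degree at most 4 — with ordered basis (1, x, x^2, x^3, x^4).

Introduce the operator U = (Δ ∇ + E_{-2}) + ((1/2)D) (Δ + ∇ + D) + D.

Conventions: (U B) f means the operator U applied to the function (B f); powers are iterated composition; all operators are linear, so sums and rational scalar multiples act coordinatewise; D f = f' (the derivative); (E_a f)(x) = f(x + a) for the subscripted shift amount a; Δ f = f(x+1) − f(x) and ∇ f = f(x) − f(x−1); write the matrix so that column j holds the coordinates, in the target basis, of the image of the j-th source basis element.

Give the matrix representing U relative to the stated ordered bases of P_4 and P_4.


image of 1: 1
image of x: x - 1
image of x^2: x^2 - 2x + 9
image of x^3: x^3 - 3x^2 + 27x - 8
image of x^4: x^4 - 4x^3 + 54x^2 - 32x + 22
each image's coordinates form column j of the matrix

the matrix is [[1, -1, 9, -8, 22]; [0, 1, -2, 27, -32]; [0, 0, 1, -3, 54]; [0, 0, 0, 1, -4]; [0, 0, 0, 0, 1]] (rows listed top to bottom)


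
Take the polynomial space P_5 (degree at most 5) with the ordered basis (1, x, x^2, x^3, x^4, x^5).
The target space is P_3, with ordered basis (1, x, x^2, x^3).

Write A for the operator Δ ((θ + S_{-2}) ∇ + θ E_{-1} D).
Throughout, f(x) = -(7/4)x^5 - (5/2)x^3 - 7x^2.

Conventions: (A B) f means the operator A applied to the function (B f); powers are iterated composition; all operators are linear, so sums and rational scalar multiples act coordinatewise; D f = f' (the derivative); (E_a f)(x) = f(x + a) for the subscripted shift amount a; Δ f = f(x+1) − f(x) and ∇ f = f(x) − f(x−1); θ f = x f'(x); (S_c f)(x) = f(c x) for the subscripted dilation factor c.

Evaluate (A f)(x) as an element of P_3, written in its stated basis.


g(x) = -840x^3 - (2415/2)x^2 - (2655/2)x - 1715/4

∇ f = -(35/4)x^4 + (35/2)x^3 - 25x^2 + (9/4)x + 11/4
θ ∇ f = -35x^4 + (105/2)x^3 - 50x^2 + (9/4)x
S_{-2} ∇ f = -140x^4 - 140x^3 - 100x^2 - (9/2)x + 11/4
(θ + S_{-2}) ∇ f = -175x^4 - (175/2)x^3 - 150x^2 - (9/4)x + 11/4
D f = -(35/4)x^4 - (15/2)x^2 - 14x
E_{-1} D f = -(35/4)x^4 + 35x^3 - 60x^2 + 36x - 9/4
θ E_{-1} D f = -35x^4 + 105x^3 - 120x^2 + 36x
((θ + S_{-2}) ∇ + θ E_{-1} D) f = -210x^4 + (35/2)x^3 - 270x^2 + (135/4)x + 11/4
Δ ((θ + S_{-2}) ∇ + θ E_{-1} D) f = -840x^3 - (2415/2)x^2 - (2655/2)x - 1715/4


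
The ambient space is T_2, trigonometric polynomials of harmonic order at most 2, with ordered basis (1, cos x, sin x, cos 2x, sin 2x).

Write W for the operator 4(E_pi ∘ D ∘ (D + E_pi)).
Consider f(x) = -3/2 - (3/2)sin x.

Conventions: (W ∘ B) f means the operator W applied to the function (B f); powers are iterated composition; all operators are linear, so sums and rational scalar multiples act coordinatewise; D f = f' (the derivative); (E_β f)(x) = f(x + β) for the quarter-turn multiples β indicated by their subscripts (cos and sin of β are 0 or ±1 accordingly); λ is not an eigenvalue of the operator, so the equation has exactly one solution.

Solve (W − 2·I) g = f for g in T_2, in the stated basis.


write g with unknown coordinates in the stated basis and equate coefficients in (W − 2·I) g = f
solving from the highest basis element down gives g = 3/4 + (3/10)cos x - (3/20)sin x
check: W g = (3/5)cos x - (9/5)sin x
so W g − 2·g = -3/2 - (3/2)sin x = f ✓

the result is g(x) = 3/4 + (3/10)cos x - (3/20)sin x


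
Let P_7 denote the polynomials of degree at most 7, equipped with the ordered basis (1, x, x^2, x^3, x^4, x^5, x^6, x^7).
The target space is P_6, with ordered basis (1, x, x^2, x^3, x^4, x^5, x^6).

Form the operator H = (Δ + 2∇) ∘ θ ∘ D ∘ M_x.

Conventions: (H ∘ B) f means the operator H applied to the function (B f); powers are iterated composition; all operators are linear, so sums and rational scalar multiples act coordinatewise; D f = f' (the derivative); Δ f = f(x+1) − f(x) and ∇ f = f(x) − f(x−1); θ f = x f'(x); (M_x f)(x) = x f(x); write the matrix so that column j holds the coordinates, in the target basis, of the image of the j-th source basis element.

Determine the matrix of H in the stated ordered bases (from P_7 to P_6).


image of 1: 0
image of x: 6
image of x^2: 36x - 6
image of x^3: 108x^2 - 36x + 36
image of x^4: 240x^3 - 120x^2 + 240x - 20
image of x^5: 450x^4 - 300x^3 + 900x^2 - 150x + 90
image of x^6: 756x^5 - 630x^4 + 2520x^3 - 630x^2 + 756x - 42
image of x^7: 1176x^6 - 1176x^5 + 5880x^4 - 1960x^3 + 3528x^2 - 392x + 168
each image's coordinates form column j of the matrix

the matrix is [[0, 6, -6, 36, -20, 90, -42, 168]; [0, 0, 36, -36, 240, -150, 756, -392]; [0, 0, 0, 108, -120, 900, -630, 3528]; [0, 0, 0, 0, 240, -300, 2520, -1960]; [0, 0, 0, 0, 0, 450, -630, 5880]; [0, 0, 0, 0, 0, 0, 756, -1176]; [0, 0, 0, 0, 0, 0, 0, 1176]] (rows listed top to bottom)


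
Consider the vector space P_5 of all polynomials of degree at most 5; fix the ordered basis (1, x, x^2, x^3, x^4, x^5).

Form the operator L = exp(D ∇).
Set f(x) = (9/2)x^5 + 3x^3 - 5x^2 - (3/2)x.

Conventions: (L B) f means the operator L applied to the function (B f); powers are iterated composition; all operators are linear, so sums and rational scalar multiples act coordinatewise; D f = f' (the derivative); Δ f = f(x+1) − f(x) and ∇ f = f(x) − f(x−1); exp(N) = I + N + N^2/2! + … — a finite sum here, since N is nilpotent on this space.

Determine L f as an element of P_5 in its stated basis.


order-1 term: 90x^3 - 135x^2 + 108x - 83/2
order-2 term: 270x - 270
the series for exp(D ∇) f terminates at order 2
exp(D ∇) f = (9/2)x^5 + 93x^3 - 140x^2 + (753/2)x - 623/2

g(x) = (9/2)x^5 + 93x^3 - 140x^2 + (753/2)x - 623/2


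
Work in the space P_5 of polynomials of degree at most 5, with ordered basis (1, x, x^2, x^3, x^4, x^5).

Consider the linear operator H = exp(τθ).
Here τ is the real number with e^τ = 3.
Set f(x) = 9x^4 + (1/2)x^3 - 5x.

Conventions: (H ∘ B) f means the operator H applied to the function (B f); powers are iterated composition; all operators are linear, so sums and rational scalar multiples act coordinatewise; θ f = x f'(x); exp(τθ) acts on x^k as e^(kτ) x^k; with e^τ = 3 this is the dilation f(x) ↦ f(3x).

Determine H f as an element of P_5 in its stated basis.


the image equals g(x) = 729x^4 + (27/2)x^3 - 15x

exp(τθ) x^k = e^(kτ) x^k; with e^τ = 3 this sends x^k to 3^k x^k
x ↦ 3 x
x^3 ↦ 27 x^3
x^4 ↦ 81 x^4
applying this coordinatewise to f: exp(τθ) f = 729x^4 + (27/2)x^3 - 15x


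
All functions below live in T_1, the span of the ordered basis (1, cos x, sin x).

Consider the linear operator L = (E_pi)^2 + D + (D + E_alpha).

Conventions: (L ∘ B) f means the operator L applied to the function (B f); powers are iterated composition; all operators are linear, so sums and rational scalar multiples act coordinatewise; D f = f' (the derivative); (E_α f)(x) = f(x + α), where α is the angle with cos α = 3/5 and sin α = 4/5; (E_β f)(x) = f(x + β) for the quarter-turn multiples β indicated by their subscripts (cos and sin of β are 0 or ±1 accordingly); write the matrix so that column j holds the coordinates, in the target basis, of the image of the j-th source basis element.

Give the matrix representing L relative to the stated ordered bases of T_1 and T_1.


the matrix is [[2, 0, 0]; [0, 8/5, 14/5]; [0, -14/5, 8/5]] (rows listed top to bottom)

image of 1: 2
image of cos x: (8/5)cos x - (14/5)sin x
image of sin x: (14/5)cos x + (8/5)sin x
each image's coordinates form column j of the matrix


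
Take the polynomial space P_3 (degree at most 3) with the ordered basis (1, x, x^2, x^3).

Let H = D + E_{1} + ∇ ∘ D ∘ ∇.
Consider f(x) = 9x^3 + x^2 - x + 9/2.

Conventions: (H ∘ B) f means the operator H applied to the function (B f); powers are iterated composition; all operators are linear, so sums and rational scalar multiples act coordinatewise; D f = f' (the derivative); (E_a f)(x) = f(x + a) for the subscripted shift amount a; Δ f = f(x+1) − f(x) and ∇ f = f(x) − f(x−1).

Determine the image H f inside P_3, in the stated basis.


the result is g(x) = 9x^3 + 55x^2 + 30x + 133/2

D f = 27x^2 + 2x - 1
E_{1} f = 9x^3 + 28x^2 + 28x + 27/2
∇ f = 27x^2 - 25x + 7
D ∇ f = 54x - 25
∇ D ∇ f = 54
(D + E_{1} + ∇ ∘ D ∘ ∇) f = 9x^3 + 55x^2 + 30x + 133/2


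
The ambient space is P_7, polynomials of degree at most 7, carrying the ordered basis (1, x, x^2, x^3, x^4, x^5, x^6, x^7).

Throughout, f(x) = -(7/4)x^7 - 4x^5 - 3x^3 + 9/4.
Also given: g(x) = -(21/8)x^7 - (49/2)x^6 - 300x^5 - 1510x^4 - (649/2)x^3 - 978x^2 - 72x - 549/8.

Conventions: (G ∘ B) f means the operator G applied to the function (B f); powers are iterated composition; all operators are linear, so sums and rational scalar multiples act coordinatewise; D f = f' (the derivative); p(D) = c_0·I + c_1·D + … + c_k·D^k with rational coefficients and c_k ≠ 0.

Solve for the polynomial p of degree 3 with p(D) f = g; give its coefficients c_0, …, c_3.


D^0 f = -(7/4)x^7 - 4x^5 - 3x^3 + 9/4
D^1 f = -(49/4)x^6 - 20x^4 - 9x^2
D^2 f = -(147/2)x^5 - 80x^3 - 18x
D^3 f = -(735/2)x^4 - 240x^2 - 18
matching coefficients of g against c_0 f + c_1 Df + … from the top degree down determines the c_i
solution: c_0 = 3/2, c_1 = 2, c_2 = 4, c_3 = 4

c_0 = 3/2, c_1 = 2, c_2 = 4, c_3 = 4


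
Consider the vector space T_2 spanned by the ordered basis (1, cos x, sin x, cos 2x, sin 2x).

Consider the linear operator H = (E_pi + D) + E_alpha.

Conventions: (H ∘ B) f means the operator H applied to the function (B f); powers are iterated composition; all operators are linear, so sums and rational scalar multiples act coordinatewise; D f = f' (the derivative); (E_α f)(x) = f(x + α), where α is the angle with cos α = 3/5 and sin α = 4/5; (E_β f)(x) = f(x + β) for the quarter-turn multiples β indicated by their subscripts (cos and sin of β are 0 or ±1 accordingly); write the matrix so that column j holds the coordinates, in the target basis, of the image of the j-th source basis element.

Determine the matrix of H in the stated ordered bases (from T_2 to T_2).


the matrix is [[2, 0, 0, 0, 0]; [0, -2/5, 9/5, 0, 0]; [0, -9/5, -2/5, 0, 0]; [0, 0, 0, 18/25, 74/25]; [0, 0, 0, -74/25, 18/25]] (rows listed top to bottom)

image of 1: 2
image of cos x: -(2/5)cos x - (9/5)sin x
image of sin x: (9/5)cos x - (2/5)sin x
image of cos 2x: (18/25)cos 2x - (74/25)sin 2x
image of sin 2x: (74/25)cos 2x + (18/25)sin 2x
each image's coordinates form column j of the matrix


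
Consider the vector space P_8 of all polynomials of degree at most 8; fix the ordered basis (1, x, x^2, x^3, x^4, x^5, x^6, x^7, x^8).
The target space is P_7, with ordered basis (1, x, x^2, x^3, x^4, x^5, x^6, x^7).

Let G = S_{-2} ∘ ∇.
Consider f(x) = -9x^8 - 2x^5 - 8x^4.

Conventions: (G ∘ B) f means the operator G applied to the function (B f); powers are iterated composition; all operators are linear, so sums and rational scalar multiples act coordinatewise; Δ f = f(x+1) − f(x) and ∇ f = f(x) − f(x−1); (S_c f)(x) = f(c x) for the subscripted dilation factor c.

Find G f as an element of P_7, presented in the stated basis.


∇ f = -72x^7 + 252x^6 - 504x^5 + 620x^4 - 516x^3 + 280x^2 - 94x + 15
S_{-2} ∇ f = 9216x^7 + 16128x^6 + 16128x^5 + 9920x^4 + 4128x^3 + 1120x^2 + 188x + 15

g(x) = 9216x^7 + 16128x^6 + 16128x^5 + 9920x^4 + 4128x^3 + 1120x^2 + 188x + 15


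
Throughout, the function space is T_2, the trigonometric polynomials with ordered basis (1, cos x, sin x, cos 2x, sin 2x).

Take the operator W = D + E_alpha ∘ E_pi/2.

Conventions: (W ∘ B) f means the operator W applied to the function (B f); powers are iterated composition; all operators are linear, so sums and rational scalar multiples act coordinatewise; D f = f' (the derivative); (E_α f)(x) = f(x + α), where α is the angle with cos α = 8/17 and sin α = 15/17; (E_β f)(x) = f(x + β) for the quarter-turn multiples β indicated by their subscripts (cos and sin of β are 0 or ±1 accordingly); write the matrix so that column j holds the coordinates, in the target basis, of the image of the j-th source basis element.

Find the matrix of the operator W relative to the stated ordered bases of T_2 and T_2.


image of 1: 1
image of cos x: -(15/17)cos x - (25/17)sin x
image of sin x: (25/17)cos x - (15/17)sin x
image of cos 2x: (161/289)cos 2x - (338/289)sin 2x
image of sin 2x: (338/289)cos 2x + (161/289)sin 2x
each image's coordinates form column j of the matrix

the matrix is [[1, 0, 0, 0, 0]; [0, -15/17, 25/17, 0, 0]; [0, -25/17, -15/17, 0, 0]; [0, 0, 0, 161/289, 338/289]; [0, 0, 0, -338/289, 161/289]] (rows listed top to bottom)


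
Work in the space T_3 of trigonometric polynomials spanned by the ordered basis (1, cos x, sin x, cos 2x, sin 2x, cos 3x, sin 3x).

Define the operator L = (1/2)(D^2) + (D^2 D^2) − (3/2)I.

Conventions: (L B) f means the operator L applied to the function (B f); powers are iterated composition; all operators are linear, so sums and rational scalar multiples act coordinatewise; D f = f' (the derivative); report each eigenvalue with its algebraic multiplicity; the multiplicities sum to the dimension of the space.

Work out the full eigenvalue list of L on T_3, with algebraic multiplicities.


image of 1: -3/2
image of cos x: -cos x
image of sin x: -sin x
image of cos 2x: (25/2)cos 2x
image of sin 2x: (25/2)sin 2x
image of cos 3x: 75cos 3x
image of sin 3x: 75sin 3x
the matrix is diagonal; its diagonal is (-3/2, -1, -1, 25/2, 25/2, 75, 75)
for a triangular matrix the eigenvalues are the diagonal entries, with algebraic multiplicity their repetition count

λ = -3/2 (multiplicity 1), λ = -1 (multiplicity 2), λ = 25/2 (multiplicity 2), λ = 75 (multiplicity 2)


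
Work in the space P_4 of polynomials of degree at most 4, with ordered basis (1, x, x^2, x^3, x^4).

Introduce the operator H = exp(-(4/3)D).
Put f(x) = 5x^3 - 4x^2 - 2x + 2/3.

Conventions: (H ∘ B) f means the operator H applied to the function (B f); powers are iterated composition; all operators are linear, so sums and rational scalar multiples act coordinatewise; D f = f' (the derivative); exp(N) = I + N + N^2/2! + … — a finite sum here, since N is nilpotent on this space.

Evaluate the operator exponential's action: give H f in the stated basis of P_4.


order-1 term: -20x^2 + (32/3)x + 8/3
order-2 term: (80/3)x - 64/9
order-3 term: -320/27
the series for exp(-(4/3)D) f terminates at order 3
exp(-(4/3)D) f = 5x^3 - 24x^2 + (106/3)x - 422/27

the result is g(x) = 5x^3 - 24x^2 + (106/3)x - 422/27


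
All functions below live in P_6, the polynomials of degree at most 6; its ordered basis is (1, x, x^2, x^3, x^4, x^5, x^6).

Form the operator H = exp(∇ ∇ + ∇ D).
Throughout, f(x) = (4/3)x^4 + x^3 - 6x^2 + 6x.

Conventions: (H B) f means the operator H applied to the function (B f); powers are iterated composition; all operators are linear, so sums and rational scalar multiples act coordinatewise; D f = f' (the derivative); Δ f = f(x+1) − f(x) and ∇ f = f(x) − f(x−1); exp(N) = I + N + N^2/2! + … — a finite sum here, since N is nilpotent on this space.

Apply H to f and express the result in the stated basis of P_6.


the image equals g(x) = (4/3)x^4 + x^3 + 26x^2 - 30x + 55

order-1 term: 32x^2 - 36x - 9
order-2 term: 64
the series for exp(∇ ∇ + ∇ D) f terminates at order 2
exp(∇ ∇ + ∇ D) f = (4/3)x^4 + x^3 + 26x^2 - 30x + 55


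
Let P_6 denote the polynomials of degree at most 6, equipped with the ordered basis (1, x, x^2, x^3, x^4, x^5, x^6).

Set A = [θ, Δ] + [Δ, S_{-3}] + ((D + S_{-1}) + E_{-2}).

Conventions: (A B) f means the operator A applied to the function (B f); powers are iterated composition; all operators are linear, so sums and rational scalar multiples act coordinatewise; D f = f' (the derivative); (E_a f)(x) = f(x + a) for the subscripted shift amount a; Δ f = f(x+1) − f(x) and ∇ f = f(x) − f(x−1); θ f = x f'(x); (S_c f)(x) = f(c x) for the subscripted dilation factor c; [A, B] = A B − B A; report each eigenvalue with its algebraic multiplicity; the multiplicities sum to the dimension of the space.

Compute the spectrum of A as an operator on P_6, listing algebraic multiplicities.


image of 1: 2
image of x: -6
image of x^2: 2x^2 + 20x + 10
image of x^3: -114x^2 - 66x - 39
image of x^4: 2x^4 + 424x^3 + 444x^2 + 292x + 92
image of x^5: -1630x^4 - 2140x^3 - 2630x^2 - 1140x - 281
image of x^6: 2x^6 + 5820x^5 + 9750x^4 + 14900x^3 + 10980x^2 + 4170x + 786
the matrix is upper triangular; its diagonal is (2, 0, 2, 0, 2, 0, 2)
for a triangular matrix the eigenvalues are the diagonal entries, with algebraic multiplicity their repetition count

λ = 0 (multiplicity 3), λ = 2 (multiplicity 4)


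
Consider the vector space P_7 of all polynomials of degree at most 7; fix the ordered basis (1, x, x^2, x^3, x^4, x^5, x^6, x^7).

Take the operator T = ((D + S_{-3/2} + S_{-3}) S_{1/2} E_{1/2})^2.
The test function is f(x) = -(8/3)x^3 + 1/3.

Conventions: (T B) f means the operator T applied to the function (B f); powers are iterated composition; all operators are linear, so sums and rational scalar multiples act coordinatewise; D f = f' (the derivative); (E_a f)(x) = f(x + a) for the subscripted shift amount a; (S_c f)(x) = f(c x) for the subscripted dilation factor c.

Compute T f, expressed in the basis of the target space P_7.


g(x) = -(19683/512)x^3 + (3087/256)x^2 + (809/128)x - 267/64

E_{1/2} f = -(8/3)x^3 - 4x^2 - 2x
S_{1/2} E_{1/2} f = -(1/3)x^3 - x^2 - x
D (S_{1/2} E_{1/2}) f = -x^2 - 2x - 1
S_{-3/2} (S_{1/2} E_{1/2}) f = (9/8)x^3 - (9/4)x^2 + (3/2)x
S_{-3} (S_{1/2} E_{1/2}) f = 9x^3 - 9x^2 + 3x
(D + S_{-3/2} + S_{-3}) (S_{1/2} E_{1/2}) f = (81/8)x^3 - (49/4)x^2 + (5/2)x - 1
E_{1/2} ((D + S_{-3/2} + S_{-3}) S_{1/2} E_{1/2}) f = (81/8)x^3 + (47/16)x^2 - (69/32)x - 99/64
S_{1/2} E_{1/2} ((D + S_{-3/2} + S_{-3}) S_{1/2} E_{1/2}) f = (81/64)x^3 + (47/64)x^2 - (69/64)x - 99/64
D (S_{1/2} E_{1/2}) ((D + S_{-3/2} + S_{-3}) S_{1/2} E_{1/2}) f = (243/64)x^2 + (47/32)x - 69/64
S_{-3/2} (S_{1/2} E_{1/2}) ((D + S_{-3/2} + S_{-3}) S_{1/2} E_{1/2}) f = -(2187/512)x^3 + (423/256)x^2 + (207/128)x - 99/64
S_{-3} (S_{1/2} E_{1/2}) ((D + S_{-3/2} + S_{-3}) S_{1/2} E_{1/2}) f = -(2187/64)x^3 + (423/64)x^2 + (207/64)x - 99/64
(D + S_{-3/2} + S_{-3}) (S_{1/2} E_{1/2}) ((D + S_{-3/2} + S_{-3}) S_{1/2} E_{1/2}) f = -(19683/512)x^3 + (3087/256)x^2 + (809/128)x - 267/64


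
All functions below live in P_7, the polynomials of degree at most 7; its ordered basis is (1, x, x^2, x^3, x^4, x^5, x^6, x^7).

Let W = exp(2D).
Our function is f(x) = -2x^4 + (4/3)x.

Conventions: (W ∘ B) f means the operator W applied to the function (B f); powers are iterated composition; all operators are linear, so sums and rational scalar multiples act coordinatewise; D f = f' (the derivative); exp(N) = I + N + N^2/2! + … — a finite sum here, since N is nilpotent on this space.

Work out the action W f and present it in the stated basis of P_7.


the image equals g(x) = -2x^4 - 16x^3 - 48x^2 - (188/3)x - 88/3

order-1 term: -16x^3 + 8/3
order-2 term: -48x^2
order-3 term: -64x
order-4 term: -32
the series for exp(2D) f terminates at order 4
exp(2D) f = -2x^4 - 16x^3 - 48x^2 - (188/3)x - 88/3


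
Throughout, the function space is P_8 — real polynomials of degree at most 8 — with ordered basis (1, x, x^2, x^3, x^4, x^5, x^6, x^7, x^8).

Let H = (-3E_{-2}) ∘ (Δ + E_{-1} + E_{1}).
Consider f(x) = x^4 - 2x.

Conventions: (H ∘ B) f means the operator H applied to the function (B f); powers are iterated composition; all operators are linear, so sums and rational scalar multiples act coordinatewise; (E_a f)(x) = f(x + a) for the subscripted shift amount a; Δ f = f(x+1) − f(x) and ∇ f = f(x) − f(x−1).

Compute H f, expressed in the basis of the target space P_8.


the image equals g(x) = -6x^4 + 36x^3 - 126x^2 + 264x - 219

Δ f = 4x^3 + 6x^2 + 4x - 1
E_{-1} f = x^4 - 4x^3 + 6x^2 - 6x + 3
E_{1} f = x^4 + 4x^3 + 6x^2 + 2x - 1
(Δ + E_{-1} + E_{1}) f = 2x^4 + 4x^3 + 18x^2 + 1
E_{-2} (Δ + E_{-1} + E_{1}) f = 2x^4 - 12x^3 + 42x^2 - 88x + 73
(-3E_{-2}) (Δ + E_{-1} + E_{1}) f = -6x^4 + 36x^3 - 126x^2 + 264x - 219


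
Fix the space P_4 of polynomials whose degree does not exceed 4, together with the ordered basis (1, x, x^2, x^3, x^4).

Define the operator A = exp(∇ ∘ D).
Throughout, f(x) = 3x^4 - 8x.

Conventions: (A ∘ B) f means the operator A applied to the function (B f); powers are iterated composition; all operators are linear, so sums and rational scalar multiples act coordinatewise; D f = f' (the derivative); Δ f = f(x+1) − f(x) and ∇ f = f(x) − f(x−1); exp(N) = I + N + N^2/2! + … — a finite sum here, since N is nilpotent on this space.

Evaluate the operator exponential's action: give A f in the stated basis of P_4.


order-1 term: 36x^2 - 36x + 12
order-2 term: 36
the series for exp(∇ ∘ D) f terminates at order 2
exp(∇ ∘ D) f = 3x^4 + 36x^2 - 44x + 48

the image equals g(x) = 3x^4 + 36x^2 - 44x + 48


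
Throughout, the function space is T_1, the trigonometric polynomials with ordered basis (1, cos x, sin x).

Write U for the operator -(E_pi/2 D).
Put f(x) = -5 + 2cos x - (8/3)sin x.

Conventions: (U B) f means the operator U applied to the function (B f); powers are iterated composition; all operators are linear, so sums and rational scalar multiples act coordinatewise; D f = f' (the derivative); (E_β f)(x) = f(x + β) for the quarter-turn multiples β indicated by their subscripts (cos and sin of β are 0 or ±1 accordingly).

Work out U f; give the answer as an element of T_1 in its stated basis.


the image equals g(x) = 2cos x - (8/3)sin x

D f = -(8/3)cos x - 2sin x
E_pi/2 D f = -2cos x + (8/3)sin x
(-(E_pi/2 D)) f = 2cos x - (8/3)sin x


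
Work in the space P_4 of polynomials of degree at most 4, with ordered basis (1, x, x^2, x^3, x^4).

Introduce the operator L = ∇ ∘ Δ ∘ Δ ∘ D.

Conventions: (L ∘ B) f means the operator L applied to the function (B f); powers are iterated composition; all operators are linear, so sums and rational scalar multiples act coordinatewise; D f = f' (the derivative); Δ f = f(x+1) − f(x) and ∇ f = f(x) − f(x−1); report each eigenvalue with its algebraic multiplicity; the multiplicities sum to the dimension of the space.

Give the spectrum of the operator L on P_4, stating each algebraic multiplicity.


λ = 0 (multiplicity 5)

image of 1: 0
image of x: 0
image of x^2: 0
image of x^3: 0
image of x^4: 24
the matrix is upper triangular; its diagonal is (0, 0, 0, 0, 0)
for a triangular matrix the eigenvalues are the diagonal entries, with algebraic multiplicity their repetition count


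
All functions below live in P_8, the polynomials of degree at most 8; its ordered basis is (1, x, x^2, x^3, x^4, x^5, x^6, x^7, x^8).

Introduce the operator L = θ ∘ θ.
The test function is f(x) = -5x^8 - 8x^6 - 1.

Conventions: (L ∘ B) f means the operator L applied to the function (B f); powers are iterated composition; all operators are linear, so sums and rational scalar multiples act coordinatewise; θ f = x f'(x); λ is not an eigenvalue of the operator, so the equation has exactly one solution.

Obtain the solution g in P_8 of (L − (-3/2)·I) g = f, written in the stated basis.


the result is g(x) = -(10/131)x^8 - (16/75)x^6 - 2/3

write g with unknown coordinates in the stated basis and equate coefficients in (L − (-3/2)·I) g = f
solving from the highest basis element down gives g = -(10/131)x^8 - (16/75)x^6 - 2/3
check: L g = -(640/131)x^8 - (192/25)x^6
so L g − (-3/2)·g = -5x^8 - 8x^6 - 1 = f ✓


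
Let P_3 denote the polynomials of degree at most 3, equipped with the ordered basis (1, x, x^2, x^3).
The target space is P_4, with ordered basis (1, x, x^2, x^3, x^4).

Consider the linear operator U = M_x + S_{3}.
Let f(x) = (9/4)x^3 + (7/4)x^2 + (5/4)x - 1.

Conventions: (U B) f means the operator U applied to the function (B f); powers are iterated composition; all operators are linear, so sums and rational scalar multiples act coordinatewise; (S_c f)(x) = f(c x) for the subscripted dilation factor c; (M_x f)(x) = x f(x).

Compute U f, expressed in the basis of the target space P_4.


g(x) = (9/4)x^4 + (125/2)x^3 + 17x^2 + (11/4)x - 1

M_x f = (9/4)x^4 + (7/4)x^3 + (5/4)x^2 - x
S_{3} f = (243/4)x^3 + (63/4)x^2 + (15/4)x - 1
(M_x + S_{3}) f = (9/4)x^4 + (125/2)x^3 + 17x^2 + (11/4)x - 1


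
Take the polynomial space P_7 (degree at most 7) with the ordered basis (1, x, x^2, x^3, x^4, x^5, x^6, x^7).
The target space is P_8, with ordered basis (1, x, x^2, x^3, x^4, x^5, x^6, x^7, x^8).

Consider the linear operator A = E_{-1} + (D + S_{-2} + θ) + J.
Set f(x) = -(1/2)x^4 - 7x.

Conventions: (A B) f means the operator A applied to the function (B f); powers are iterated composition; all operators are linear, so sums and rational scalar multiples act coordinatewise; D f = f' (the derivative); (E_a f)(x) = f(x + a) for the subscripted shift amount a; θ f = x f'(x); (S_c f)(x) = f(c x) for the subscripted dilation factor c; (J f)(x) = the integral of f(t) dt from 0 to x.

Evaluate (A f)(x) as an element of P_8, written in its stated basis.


E_{-1} f = -(1/2)x^4 + 2x^3 - 3x^2 - 5x + 13/2
D f = -2x^3 - 7
S_{-2} f = -8x^4 + 14x
θ f = -2x^4 - 7x
(D + S_{-2} + θ) f = -10x^4 - 2x^3 + 7x - 7
J f = -(1/10)x^5 - (7/2)x^2
(E_{-1} + (D + S_{-2} + θ) + J) f = -(1/10)x^5 - (21/2)x^4 - (13/2)x^2 + 2x - 1/2

the result is g(x) = -(1/10)x^5 - (21/2)x^4 - (13/2)x^2 + 2x - 1/2


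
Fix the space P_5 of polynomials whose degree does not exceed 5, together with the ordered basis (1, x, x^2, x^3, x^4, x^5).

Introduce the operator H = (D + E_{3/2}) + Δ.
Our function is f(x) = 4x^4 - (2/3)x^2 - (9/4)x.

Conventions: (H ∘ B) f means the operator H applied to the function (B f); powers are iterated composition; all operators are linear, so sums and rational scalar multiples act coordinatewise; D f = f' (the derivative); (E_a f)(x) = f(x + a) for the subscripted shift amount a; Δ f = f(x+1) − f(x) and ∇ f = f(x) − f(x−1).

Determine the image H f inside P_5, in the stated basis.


D f = 16x^3 - (4/3)x - 9/4
E_{3/2} f = 4x^4 + 24x^3 + (160/3)x^2 + (199/4)x + 123/8
(D + E_{3/2}) f = 4x^4 + 40x^3 + (160/3)x^2 + (581/12)x + 105/8
Δ f = 16x^3 + 24x^2 + (44/3)x + 13/12
((D + E_{3/2}) + Δ) f = 4x^4 + 56x^3 + (232/3)x^2 + (757/12)x + 341/24

the image equals g(x) = 4x^4 + 56x^3 + (232/3)x^2 + (757/12)x + 341/24


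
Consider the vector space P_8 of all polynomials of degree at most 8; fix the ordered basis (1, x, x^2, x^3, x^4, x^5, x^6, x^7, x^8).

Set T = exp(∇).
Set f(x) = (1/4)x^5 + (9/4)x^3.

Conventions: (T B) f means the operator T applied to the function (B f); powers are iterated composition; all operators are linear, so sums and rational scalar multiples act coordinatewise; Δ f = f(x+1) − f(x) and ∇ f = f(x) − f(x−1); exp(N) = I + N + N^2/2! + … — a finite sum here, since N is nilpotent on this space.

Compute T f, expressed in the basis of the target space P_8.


the result is g(x) = (1/4)x^5 + (5/4)x^4 + (9/4)x^3 + (17/4)x^2 + (5/4)x - 7/4

order-1 term: (5/4)x^4 - (5/2)x^3 + (37/4)x^2 - 8x + 5/2
order-2 term: (5/2)x^3 - (15/2)x^2 + (31/2)x - 21/2
order-3 term: (5/2)x^2 - (15/2)x + 17/2
order-4 term: (5/4)x - 5/2
order-5 term: 1/4
the series for exp(∇) f terminates at order 5
exp(∇) f = (1/4)x^5 + (5/4)x^4 + (9/4)x^3 + (17/4)x^2 + (5/4)x - 7/4


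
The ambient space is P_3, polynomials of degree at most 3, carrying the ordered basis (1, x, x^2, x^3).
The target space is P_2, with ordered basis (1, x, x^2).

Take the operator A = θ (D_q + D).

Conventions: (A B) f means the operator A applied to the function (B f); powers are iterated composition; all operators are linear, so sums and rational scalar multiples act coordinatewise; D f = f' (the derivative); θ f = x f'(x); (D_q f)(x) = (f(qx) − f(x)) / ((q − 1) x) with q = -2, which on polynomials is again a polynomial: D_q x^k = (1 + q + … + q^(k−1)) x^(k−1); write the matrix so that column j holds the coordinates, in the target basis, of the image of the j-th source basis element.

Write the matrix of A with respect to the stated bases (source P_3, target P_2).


image of 1: 0
image of x: 0
image of x^2: x
image of x^3: 12x^2
each image's coordinates form column j of the matrix

the matrix is [[0, 0, 0, 0]; [0, 0, 1, 0]; [0, 0, 0, 12]] (rows listed top to bottom)


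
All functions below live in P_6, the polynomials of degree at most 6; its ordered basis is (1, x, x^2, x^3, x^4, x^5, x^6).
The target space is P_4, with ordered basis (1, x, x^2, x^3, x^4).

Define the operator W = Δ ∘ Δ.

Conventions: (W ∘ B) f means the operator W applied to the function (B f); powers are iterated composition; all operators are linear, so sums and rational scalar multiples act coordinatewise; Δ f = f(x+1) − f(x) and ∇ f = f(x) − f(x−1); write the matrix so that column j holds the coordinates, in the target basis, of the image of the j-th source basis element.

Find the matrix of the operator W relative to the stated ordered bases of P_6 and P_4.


image of 1: 0
image of x: 0
image of x^2: 2
image of x^3: 6x + 6
image of x^4: 12x^2 + 24x + 14
image of x^5: 20x^3 + 60x^2 + 70x + 30
image of x^6: 30x^4 + 120x^3 + 210x^2 + 180x + 62
each image's coordinates form column j of the matrix

the matrix is [[0, 0, 2, 6, 14, 30, 62]; [0, 0, 0, 6, 24, 70, 180]; [0, 0, 0, 0, 12, 60, 210]; [0, 0, 0, 0, 0, 20, 120]; [0, 0, 0, 0, 0, 0, 30]] (rows listed top to bottom)


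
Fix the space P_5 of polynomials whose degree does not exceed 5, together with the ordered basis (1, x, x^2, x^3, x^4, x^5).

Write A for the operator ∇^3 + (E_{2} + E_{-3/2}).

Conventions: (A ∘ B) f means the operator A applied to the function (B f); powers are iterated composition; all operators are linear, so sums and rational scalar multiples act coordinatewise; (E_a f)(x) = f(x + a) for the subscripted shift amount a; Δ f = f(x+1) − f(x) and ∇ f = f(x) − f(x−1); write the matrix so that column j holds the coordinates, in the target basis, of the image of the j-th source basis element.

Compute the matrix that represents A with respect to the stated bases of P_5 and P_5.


the matrix is [[2, 1/2, 25/4, 85/8, -239/16, 5581/32]; [0, 2, 1, 75/4, 85/2, -1195/16]; [0, 0, 2, 3/2, 75/2, 425/4]; [0, 0, 0, 2, 2, 125/2]; [0, 0, 0, 0, 2, 5/2]; [0, 0, 0, 0, 0, 2]] (rows listed top to bottom)

image of 1: 2
image of x: 2x + 1/2
image of x^2: 2x^2 + x + 25/4
image of x^3: 2x^3 + (3/2)x^2 + (75/4)x + 85/8
image of x^4: 2x^4 + 2x^3 + (75/2)x^2 + (85/2)x - 239/16
image of x^5: 2x^5 + (5/2)x^4 + (125/2)x^3 + (425/4)x^2 - (1195/16)x + 5581/32
each image's coordinates form column j of the matrix


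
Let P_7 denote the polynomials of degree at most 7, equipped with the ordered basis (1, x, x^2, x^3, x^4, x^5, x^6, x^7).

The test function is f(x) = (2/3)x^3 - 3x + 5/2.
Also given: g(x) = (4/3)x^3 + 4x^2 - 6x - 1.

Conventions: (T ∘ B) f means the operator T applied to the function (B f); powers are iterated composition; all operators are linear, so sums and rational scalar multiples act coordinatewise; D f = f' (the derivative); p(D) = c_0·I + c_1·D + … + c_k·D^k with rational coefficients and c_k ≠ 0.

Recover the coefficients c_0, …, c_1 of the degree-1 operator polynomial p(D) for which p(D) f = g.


D^0 f = (2/3)x^3 - 3x + 5/2
D^1 f = 2x^2 - 3
matching coefficients of g against c_0 f + c_1 Df + … from the top degree down determines the c_i
solution: c_0 = 2, c_1 = 2

c_0 = 2, c_1 = 2


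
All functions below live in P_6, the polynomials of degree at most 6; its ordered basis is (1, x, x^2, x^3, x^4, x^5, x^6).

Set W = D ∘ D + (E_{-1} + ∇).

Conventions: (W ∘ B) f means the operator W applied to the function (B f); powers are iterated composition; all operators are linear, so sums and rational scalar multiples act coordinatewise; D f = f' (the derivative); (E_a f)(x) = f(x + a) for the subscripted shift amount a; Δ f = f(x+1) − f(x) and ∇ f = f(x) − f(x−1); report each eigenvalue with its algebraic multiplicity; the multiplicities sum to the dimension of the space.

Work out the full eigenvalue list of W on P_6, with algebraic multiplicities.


λ = 1 (multiplicity 7)

image of 1: 1
image of x: x
image of x^2: x^2 + 2
image of x^3: x^3 + 6x
image of x^4: x^4 + 12x^2
image of x^5: x^5 + 20x^3
image of x^6: x^6 + 30x^4
the matrix is upper triangular; its diagonal is (1, 1, 1, 1, 1, 1, 1)
for a triangular matrix the eigenvalues are the diagonal entries, with algebraic multiplicity their repetition count


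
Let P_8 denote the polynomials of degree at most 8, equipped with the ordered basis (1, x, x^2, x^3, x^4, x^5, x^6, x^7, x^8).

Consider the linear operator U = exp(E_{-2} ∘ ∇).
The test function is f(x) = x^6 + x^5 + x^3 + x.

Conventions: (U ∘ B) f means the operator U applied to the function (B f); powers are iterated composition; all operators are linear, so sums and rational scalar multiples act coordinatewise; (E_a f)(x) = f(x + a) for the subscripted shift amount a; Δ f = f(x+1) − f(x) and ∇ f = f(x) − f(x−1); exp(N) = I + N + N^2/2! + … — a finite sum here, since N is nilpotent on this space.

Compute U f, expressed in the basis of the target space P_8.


the result is g(x) = x^6 + 7x^5 - 55x^4 + 61x^3 + 908x^2 - 3014x + 1425

order-1 term: 6x^5 - 70x^4 + 330x^3 - 782x^2 + 926x - 434
order-2 term: 15x^4 - 290x^3 + 2115x^2 - 6892x + 8461
order-3 term: 20x^3 - 440x^2 + 3240x - 7984
order-4 term: 15x^2 - 295x + 1455
order-5 term: 6x - 74
order-6 term: 1
the series for exp(E_{-2} ∘ ∇) f terminates at order 6
exp(E_{-2} ∘ ∇) f = x^6 + 7x^5 - 55x^4 + 61x^3 + 908x^2 - 3014x + 1425


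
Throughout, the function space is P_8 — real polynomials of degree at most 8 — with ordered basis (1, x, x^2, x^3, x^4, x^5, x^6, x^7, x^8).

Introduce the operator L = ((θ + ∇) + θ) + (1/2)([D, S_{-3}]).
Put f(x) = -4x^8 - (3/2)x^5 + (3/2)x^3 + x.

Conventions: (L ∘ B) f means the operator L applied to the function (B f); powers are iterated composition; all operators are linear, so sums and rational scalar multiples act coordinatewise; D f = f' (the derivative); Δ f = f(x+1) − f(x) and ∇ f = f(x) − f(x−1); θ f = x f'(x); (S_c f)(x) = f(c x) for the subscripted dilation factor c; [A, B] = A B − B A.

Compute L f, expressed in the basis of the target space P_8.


θ f = -32x^8 - (15/2)x^5 + (9/2)x^3 + x
∇ f = -32x^7 + 112x^6 - 224x^5 + (545/2)x^4 - 209x^3 + (203/2)x^2 - 29x + 5
(θ + ∇) f = -32x^8 - 32x^7 + 112x^6 - (463/2)x^5 + (545/2)x^4 - (409/2)x^3 + (203/2)x^2 - 28x + 5
θ f = -32x^8 - (15/2)x^5 + (9/2)x^3 + x
((θ + ∇) + θ) f = -64x^8 - 32x^7 + 112x^6 - 239x^5 + (545/2)x^4 - 200x^3 + (203/2)x^2 - 27x + 5
S_{-3} f = -26244x^8 + (729/2)x^5 - (81/2)x^3 - 3x
D S_{-3} f = -209952x^7 + (3645/2)x^4 - (243/2)x^2 - 3
D f = -32x^7 - (15/2)x^4 + (9/2)x^2 + 1
S_{-3} D f = 69984x^7 - (1215/2)x^4 + (81/2)x^2 + 1
[D, S_{-3}] f = -279936x^7 + 2430x^4 - 162x^2 - 4
((1/2)([D, S_{-3}])) f = -139968x^7 + 1215x^4 - 81x^2 - 2
(((θ + ∇) + θ) + (1/2)([D, S_{-3}])) f = -64x^8 - 140000x^7 + 112x^6 - 239x^5 + (2975/2)x^4 - 200x^3 + (41/2)x^2 - 27x + 3

g(x) = -64x^8 - 140000x^7 + 112x^6 - 239x^5 + (2975/2)x^4 - 200x^3 + (41/2)x^2 - 27x + 3


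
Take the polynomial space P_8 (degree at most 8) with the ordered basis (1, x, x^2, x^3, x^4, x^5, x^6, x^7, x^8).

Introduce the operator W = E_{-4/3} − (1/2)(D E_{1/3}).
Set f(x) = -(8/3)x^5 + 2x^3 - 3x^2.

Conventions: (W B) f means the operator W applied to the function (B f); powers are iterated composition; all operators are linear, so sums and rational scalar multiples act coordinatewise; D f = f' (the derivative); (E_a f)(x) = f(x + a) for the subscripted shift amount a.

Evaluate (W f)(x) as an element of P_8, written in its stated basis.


the result is g(x) = -(8/3)x^5 + (220/9)x^4 - (986/27)x^3 + (4346/81)x^2 - (5221/243)x + 1394/729

E_{-4/3} f = -(8/3)x^5 + (160/9)x^4 - (1226/27)x^3 + (4229/81)x^2 - (5704/243)x + 848/729
E_{1/3} f = -(8/3)x^5 - (40/9)x^4 - (26/27)x^3 - (161/81)x^2 - (364/243)x - 197/729
D E_{1/3} f = -(40/3)x^4 - (160/9)x^3 - (26/9)x^2 - (322/81)x - 364/243
(-(1/2)(D E_{1/3})) f = (20/3)x^4 + (80/9)x^3 + (13/9)x^2 + (161/81)x + 182/243
(E_{-4/3} − (1/2)(D E_{1/3})) f = -(8/3)x^5 + (220/9)x^4 - (986/27)x^3 + (4346/81)x^2 - (5221/243)x + 1394/729
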